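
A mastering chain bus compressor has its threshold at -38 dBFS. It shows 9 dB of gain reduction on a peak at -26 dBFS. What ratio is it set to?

4:1

Input overshoot = -26 − (-38) = 12 dB.
Output overshoot = 12 − 9 = 3 dB.
Ratio = input overshoot / output overshoot = 12 / 3 = 4.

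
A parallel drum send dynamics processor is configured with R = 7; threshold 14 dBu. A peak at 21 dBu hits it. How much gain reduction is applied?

6 dB

21 dBu exceeds the threshold by 7 dB.
At 7:1, output sits 7/7 = 1 dB above threshold.
So the signal is attenuated by 7 − 1 = 6 dB.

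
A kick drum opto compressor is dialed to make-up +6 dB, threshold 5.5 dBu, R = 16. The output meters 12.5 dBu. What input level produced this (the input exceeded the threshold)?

Stripping the +6 dB make-up gives 6.5 dBu at the gain stage.
That's 1 dB above the 5.5 dBu threshold.
Before 16:1 compression the overshoot was 1 × 16 = 16 dB, so input = 5.5 + 16 = 21.5 dBu.

21.5 dBu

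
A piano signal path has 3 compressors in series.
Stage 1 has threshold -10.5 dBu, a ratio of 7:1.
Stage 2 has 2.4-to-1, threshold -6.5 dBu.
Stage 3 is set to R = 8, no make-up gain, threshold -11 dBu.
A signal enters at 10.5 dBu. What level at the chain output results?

-10.5625 dBu

Stage 1: 21 dB above -10.5 dBu, reduced 7:1 to 3 dB above → -7.5 dBu.
Stage 2: -7.5 dBu ≤ -6.5 dBu, so stage 2 doesn't engage; output -7.5 dBu.
Stage 3: 3.5 dB above -11 dBu, reduced 8:1 to 0.4375 dB above → -10.5625 dBu.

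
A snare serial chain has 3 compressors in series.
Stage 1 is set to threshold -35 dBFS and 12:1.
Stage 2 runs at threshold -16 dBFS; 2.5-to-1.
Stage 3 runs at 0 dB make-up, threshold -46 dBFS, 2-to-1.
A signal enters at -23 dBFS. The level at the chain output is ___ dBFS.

-40 dBFS

Stage 1: overshoot 12 dB → 12/12 = 1 dB → -34 dBFS.
Stage 2: below threshold (-34 ≤ -16); passes unchanged; output -34 dBFS.
Stage 3: overshoot 12 dB → 12/2 = 6 dB → -40 dBFS.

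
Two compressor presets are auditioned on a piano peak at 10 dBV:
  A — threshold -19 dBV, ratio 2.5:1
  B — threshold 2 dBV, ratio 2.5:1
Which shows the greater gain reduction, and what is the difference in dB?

A, by 12.6 dB

A: overshoot 29 dB → output overshoot 11.6 dB → GR 17.4 dB.
B: overshoot 8 dB → output overshoot 3.2 dB → GR 4.8 dB.
Difference: 12.6 dB in favour of A.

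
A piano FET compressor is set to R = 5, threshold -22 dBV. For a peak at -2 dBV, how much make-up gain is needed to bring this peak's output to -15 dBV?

The peak compresses to -22 + 20/5 = -18 dBV.
To reach -15 dBV requires -15 − (-18) = 3 dB of make-up.

3 dB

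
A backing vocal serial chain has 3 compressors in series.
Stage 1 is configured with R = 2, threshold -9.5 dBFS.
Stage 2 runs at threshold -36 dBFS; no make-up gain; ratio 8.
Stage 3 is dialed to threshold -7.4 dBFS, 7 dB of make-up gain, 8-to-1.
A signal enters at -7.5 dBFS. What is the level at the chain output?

Stage 1: 2 dB above -9.5 dBFS, reduced 2:1 to 1 dB above → -8.5 dBFS.
Stage 2: 27.5 dB above -36 dBFS, reduced 8:1 to 3.4375 dB above → -32.5625 dBFS.
Stage 3: -32.5625 dBFS is at or below the -7.4 dBFS threshold — no compression; make-up brings it to -25.5625 dBFS.

-25.5625 dBFS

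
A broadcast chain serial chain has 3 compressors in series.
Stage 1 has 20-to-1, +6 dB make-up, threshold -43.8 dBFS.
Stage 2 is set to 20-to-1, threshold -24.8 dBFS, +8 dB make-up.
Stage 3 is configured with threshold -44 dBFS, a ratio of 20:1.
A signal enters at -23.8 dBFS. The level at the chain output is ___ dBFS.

-43.24 dBFS

Stage 1: overshoot 20 dB → 20/20 = 1 dB → -42.8 dBFS; +6 dB make-up → -36.8 dBFS.
Stage 2: -36.8 dBFS ≤ -24.8 dBFS, so stage 2 doesn't engage; make-up brings it to -28.8 dBFS.
Stage 3: -28.8 dBFS is 15.2 dB over -44 dBFS; at 20:1 that becomes 0.76 dB over, giving -43.24 dBFS.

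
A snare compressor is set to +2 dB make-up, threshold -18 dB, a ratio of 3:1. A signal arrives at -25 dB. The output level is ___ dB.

-25 dB is 7 dB below the -18 dB threshold, so no gain reduction is applied.
Make-up gain adds 2 dB: -25 + 2 = -23 dB.

-23 dB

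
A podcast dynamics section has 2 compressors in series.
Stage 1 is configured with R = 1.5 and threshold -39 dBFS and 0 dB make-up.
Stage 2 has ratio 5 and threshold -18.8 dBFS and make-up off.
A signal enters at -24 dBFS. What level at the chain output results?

-29 dBFS

Stage 1: -24 dBFS is 15 dB over -39 dBFS; at 1.5:1 that becomes 10 dB over, giving -29 dBFS.
Stage 2: below threshold (-29 ≤ -18.8); passes unchanged; output -29 dBFS.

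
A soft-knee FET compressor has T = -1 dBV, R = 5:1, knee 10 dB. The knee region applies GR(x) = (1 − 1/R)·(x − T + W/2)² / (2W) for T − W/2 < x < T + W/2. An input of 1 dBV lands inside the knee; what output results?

x − T + W/2 = 1 − (-1) + 5 = 7.
GR = (1 − 1/5) × 7² / 20 = 0.8 × 49 / 20 = 1.96 dB.
Output = 1 − 1.96 = -0.96 dBV.

-0.96 dBV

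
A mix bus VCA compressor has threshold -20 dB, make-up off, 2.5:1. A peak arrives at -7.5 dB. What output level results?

The input is 12.5 dB above the -20 dB threshold.
The 12.5 dB excess becomes 5 dB after 2.5:1 reduction.
So the level is -20 + 5 = -15 dB.

-15 dB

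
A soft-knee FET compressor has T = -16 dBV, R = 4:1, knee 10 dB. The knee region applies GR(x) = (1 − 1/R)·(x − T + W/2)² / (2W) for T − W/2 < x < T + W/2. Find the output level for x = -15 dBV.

x − T + W/2 = -15 − (-16) + 5 = 6.
GR = (1 − 1/4) × 6² / 20 = 0.75 × 36 / 20 = 1.35 dB.
Output = -15 − 1.35 = -16.35 dBV.

-16.35 dBV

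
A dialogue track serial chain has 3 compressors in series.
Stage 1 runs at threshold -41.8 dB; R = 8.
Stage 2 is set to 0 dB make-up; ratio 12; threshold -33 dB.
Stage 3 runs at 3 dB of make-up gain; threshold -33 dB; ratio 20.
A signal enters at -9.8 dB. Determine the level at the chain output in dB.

-34.8 dB

Stage 1: 32 dB above -41.8 dB, reduced 8:1 to 4 dB above → -37.8 dB.
Stage 2: -37.8 dB ≤ -33 dB, so stage 2 doesn't engage; output -37.8 dB.
Stage 3: below threshold (-37.8 ≤ -33); passes unchanged; make-up brings it to -34.8 dB.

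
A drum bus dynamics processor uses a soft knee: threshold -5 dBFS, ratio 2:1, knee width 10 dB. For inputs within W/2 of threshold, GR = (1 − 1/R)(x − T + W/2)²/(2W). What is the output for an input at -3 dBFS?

-4.225 dBFS

x − T + W/2 = -3 − (-5) + 5 = 7.
GR = (1 − 1/2) × 7² / 20 = 0.5 × 49 / 20 = 1.225 dB.
Output = -3 − 1.225 = -4.225 dBFS.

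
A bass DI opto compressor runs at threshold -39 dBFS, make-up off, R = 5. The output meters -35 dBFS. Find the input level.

-19 dBFS

Post-compression overshoot = -35 − (-39) = 4 dB.
Undo the ratio: input overshoot = 4 × 5 = 20 dB, giving input = -19 dBFS.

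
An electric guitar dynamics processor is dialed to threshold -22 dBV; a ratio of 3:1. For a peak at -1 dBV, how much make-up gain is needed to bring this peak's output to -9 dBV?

The peak compresses to -22 + 21/3 = -15 dBV.
To reach -9 dBV requires -9 − (-15) = 6 dB of make-up.

6 dB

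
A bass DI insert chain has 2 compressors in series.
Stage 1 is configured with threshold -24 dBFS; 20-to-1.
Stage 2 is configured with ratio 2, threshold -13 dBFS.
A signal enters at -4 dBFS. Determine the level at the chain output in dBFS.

-23 dBFS

Stage 1: -4 dBFS is 20 dB over -24 dBFS; at 20:1 that becomes 1 dB over, giving -23 dBFS.
Stage 2: -23 dBFS ≤ -13 dBFS, so stage 2 doesn't engage; output -23 dBFS.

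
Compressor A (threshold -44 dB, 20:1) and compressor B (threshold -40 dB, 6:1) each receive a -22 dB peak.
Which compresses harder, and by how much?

A, by 5.9 dB

A: GR = 22 − 22/20 = 20.9 dB.
B: GR = 18 − 18/6 = 15 dB.
Difference: 5.9 dB in favour of A.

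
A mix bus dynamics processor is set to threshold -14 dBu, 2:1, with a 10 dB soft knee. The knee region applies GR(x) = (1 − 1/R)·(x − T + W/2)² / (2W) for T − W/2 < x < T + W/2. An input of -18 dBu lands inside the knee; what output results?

x − T + W/2 = -18 − (-14) + 5 = 1.
GR = (1 − 1/2) × 1² / 20 = 0.5 × 1 / 20 = 0.025 dB.
Output = -18 − 0.025 = -18.025 dBu.

-18.025 dBu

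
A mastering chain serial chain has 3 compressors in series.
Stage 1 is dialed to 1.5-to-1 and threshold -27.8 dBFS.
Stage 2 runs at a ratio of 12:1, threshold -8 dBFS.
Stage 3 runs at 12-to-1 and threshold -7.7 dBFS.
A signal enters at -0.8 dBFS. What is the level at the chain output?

-9.8 dBFS

Stage 1: -0.8 dBFS is 27 dB over -27.8 dBFS; at 1.5:1 that becomes 18 dB over, giving -9.8 dBFS.
Stage 2: -9.8 dBFS ≤ -8 dBFS, so stage 2 doesn't engage; output -9.8 dBFS.
Stage 3: -9.8 dBFS ≤ -7.7 dBFS, so stage 3 doesn't engage; output -9.8 dBFS.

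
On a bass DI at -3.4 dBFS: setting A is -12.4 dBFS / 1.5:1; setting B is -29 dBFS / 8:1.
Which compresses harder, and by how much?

A: GR = 9 − 9/1.5 = 3 dB.
B: GR = 25.6 − 25.6/8 = 22.4 dB.
Difference: 19.4 dB in favour of B.

B, by 19.4 dB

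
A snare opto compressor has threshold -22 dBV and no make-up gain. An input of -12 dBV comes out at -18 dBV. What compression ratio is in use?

2.5:1

Input overshoot = -12 − (-22) = 10 dB; output overshoot = -18 − (-22) = 4 dB.
Ratio = 10 / 4 = 2.5.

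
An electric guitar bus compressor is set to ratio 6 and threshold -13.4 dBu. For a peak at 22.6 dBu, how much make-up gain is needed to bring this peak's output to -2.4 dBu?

The peak compresses to -13.4 + 36/6 = -7.4 dBu.
To reach -2.4 dBu requires -2.4 − (-7.4) = 5 dB of make-up.

5 dB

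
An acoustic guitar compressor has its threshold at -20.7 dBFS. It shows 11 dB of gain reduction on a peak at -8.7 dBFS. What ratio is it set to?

12:1

Input overshoot = -8.7 − (-20.7) = 12 dB.
Output overshoot = 12 − 11 = 1 dB.
Ratio = input overshoot / output overshoot = 12 / 1 = 12.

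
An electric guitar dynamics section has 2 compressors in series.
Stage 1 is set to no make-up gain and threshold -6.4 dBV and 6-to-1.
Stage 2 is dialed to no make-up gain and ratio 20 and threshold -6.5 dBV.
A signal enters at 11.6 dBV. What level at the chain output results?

-6.345 dBV

Stage 1: 18 dB above -6.4 dBV, reduced 6:1 to 3 dB above → -3.4 dBV.
Stage 2: overshoot 3.1 dB → 3.1/20 = 0.155 dB → -6.345 dBV.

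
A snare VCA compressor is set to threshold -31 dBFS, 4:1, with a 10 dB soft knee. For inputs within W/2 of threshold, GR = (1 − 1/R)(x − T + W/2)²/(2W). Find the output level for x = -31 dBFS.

x − T + W/2 = -31 − (-31) + 5 = 5.
GR = (1 − 1/4) × 5² / 20 = 0.75 × 25 / 20 = 0.9375 dB.
Output = -31 − 0.9375 = -31.9375 dBFS.

-31.9375 dBFS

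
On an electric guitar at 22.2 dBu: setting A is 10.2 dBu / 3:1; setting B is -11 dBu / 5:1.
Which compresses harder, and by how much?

A: GR = 12 − 12/3 = 8 dB.
B: GR = 33.2 − 33.2/5 = 26.56 dB.
Difference: 18.56 dB in favour of B.

B, by 18.56 dB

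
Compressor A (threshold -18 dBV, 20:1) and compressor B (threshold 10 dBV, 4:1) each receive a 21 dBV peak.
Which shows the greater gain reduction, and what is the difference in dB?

A, by 28.8 dB

A: GR = 39 − 39/20 = 37.05 dB.
B: GR = 11 − 11/4 = 8.25 dB.
Difference: 28.8 dB in favour of A.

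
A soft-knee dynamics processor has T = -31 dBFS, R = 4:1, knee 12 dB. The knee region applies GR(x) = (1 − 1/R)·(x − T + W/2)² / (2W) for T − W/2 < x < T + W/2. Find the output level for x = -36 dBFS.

x − T + W/2 = -36 − (-31) + 6 = 1.
GR = (1 − 1/4) × 1² / 24 = 0.75 × 1 / 24 = 0.03125 dB.
Output = -36 − 0.03125 = -36.03125 dBFS.

-36.03125 dBFS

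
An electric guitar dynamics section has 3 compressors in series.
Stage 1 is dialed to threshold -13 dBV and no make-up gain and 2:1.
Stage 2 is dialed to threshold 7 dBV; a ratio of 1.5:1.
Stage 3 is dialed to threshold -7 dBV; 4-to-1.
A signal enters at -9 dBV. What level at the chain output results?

Stage 1: overshoot 4 dB → 4/2 = 2 dB → -11 dBV.
Stage 2: below threshold (-11 ≤ 7); passes unchanged; output -11 dBV.
Stage 3: below threshold (-11 ≤ -7); passes unchanged; output -11 dBV.

-11 dBV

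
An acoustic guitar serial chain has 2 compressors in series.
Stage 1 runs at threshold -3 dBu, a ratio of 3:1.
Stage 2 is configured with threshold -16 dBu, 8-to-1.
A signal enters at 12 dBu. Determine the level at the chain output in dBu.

Stage 1: overshoot 15 dB → 15/3 = 5 dB → 2 dBu.
Stage 2: 18 dB above -16 dBu, reduced 8:1 to 2.25 dB above → -13.75 dBu.

-13.75 dBu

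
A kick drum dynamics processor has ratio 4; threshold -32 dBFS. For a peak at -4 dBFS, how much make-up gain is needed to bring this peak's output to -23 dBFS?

The peak compresses to -32 + 28/4 = -25 dBFS.
To reach -23 dBFS requires -23 − (-25) = 2 dB of make-up.

2 dB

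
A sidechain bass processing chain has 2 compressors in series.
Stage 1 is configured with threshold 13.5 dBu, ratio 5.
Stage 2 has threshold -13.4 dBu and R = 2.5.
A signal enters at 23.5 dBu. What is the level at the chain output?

-1.84 dBu

Stage 1: 10 dB above 13.5 dBu, reduced 5:1 to 2 dB above → 15.5 dBu.
Stage 2: 15.5 dBu is 28.9 dB over -13.4 dBu; at 2.5:1 that becomes 11.56 dB over, giving -1.84 dBu.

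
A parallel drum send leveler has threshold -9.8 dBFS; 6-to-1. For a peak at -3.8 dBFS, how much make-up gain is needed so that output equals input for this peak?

5 dB

Overshoot 6 dB → 6/6 = 1 dB after compression, so the compressed level is -9.8 + 1 = -8.8 dBFS.
Make-up = target − compressed = -3.8 − (-8.8) = 5 dB.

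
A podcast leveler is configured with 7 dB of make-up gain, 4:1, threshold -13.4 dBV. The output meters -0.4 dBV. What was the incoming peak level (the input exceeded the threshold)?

10.6 dBV

Stripping the +7 dB make-up gives -7.4 dBV at the gain stage.
Post-compression overshoot = -7.4 − (-13.4) = 6 dB.
Before 4:1 compression the overshoot was 6 × 4 = 24 dB, so input = -13.4 + 24 = 10.6 dBV.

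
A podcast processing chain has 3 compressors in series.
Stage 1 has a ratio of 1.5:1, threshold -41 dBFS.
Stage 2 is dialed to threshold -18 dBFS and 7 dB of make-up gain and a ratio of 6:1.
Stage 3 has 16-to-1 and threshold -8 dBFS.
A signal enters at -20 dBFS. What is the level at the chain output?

-20 dBFS

Stage 1: -20 dBFS is 21 dB over -41 dBFS; at 1.5:1 that becomes 14 dB over, giving -27 dBFS.
Stage 2: below threshold (-27 ≤ -18); passes unchanged; make-up brings it to -20 dBFS.
Stage 3: below threshold (-20 ≤ -8); passes unchanged; output -20 dBFS.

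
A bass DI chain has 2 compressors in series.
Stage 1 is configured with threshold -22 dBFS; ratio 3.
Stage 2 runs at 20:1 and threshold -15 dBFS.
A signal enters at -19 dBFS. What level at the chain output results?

-21 dBFS

Stage 1: -19 dBFS is 3 dB over -22 dBFS; at 3:1 that becomes 1 dB over, giving -21 dBFS.
Stage 2: below threshold (-21 ≤ -15); passes unchanged; output -21 dBFS.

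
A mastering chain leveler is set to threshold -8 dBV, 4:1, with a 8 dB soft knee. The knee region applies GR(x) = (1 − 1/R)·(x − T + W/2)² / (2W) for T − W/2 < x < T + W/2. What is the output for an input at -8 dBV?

-8.75 dBV

x − T + W/2 = -8 − (-8) + 4 = 4.
GR = (1 − 1/4) × 4² / 16 = 0.75 × 16 / 16 = 0.75 dB.
Output = -8 − 0.75 = -8.75 dBV.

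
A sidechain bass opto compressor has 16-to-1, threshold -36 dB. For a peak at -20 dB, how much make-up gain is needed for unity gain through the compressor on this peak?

15 dB

The peak compresses to -36 + 16/16 = -35 dB.
To reach -20 dB requires -20 − (-35) = 15 dB of make-up.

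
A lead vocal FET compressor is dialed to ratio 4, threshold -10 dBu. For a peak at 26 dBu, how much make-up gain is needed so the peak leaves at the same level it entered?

The peak compresses to -10 + 36/4 = -1 dBu.
To reach 26 dBu requires 26 − (-1) = 27 dB of make-up.

27 dB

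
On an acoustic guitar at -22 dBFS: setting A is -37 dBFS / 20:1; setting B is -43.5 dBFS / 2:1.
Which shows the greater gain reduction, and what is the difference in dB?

A: 15 dB over, compressed to 0.75 dB over, so 14.25 dB of GR.
B: 21.5 dB over, compressed to 10.75 dB over, so 10.75 dB of GR.
A reduces 3.5 dB more.

A, by 3.5 dB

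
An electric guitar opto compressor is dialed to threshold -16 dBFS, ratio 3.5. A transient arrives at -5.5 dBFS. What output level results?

-5.5 dBFS sits 10.5 dB over threshold.
3.5:1 compression reduces that to 10.5/3.5 = 3 dB over.
So the level is -16 + 3 = -13 dBFS.

-13 dBFS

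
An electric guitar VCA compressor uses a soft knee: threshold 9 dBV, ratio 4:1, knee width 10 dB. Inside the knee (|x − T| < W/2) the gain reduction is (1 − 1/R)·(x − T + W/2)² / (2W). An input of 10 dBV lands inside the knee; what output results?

8.65 dBV

x − T + W/2 = 10 − 9 + 5 = 6.
GR = (1 − 1/4) × 6² / 20 = 0.75 × 36 / 20 = 1.35 dB.
Output = 10 − 1.35 = 8.65 dBV.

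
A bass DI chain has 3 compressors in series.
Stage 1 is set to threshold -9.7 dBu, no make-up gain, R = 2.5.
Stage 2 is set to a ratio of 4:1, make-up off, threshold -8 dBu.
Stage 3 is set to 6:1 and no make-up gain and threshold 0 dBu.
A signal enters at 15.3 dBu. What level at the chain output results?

Stage 1: 15.3 dBu is 25 dB over -9.7 dBu; at 2.5:1 that becomes 10 dB over, giving 0.3 dBu.
Stage 2: 8.3 dB above -8 dBu, reduced 4:1 to 2.075 dB above → -5.925 dBu.
Stage 3: below threshold (-5.925 ≤ 0); passes unchanged; output -5.925 dBu.

-5.925 dBu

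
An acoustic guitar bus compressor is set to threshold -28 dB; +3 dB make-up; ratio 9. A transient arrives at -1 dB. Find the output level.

The input is 27 dB above the -28 dB threshold.
At 9:1 the overshoot is divided by 9, leaving 3 dB above threshold.
Output = -28 + 3 = -25 dB; make-up adds 3 dB, giving -22 dB.

-22 dB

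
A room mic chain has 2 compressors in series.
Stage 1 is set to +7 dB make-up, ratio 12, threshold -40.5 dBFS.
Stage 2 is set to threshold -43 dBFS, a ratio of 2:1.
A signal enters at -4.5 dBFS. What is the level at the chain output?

-36.75 dBFS

Stage 1: overshoot 36 dB → 36/12 = 3 dB → -37.5 dBFS; +7 dB make-up → -30.5 dBFS.
Stage 2: -30.5 dBFS is 12.5 dB over -43 dBFS; at 2:1 that becomes 6.25 dB over, giving -36.75 dBFS.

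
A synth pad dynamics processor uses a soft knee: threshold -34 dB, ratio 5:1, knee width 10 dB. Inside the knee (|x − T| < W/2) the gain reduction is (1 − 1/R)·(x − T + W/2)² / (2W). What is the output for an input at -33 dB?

-34.44 dB

x − T + W/2 = -33 − (-34) + 5 = 6.
GR = (1 − 1/5) × 6² / 20 = 0.8 × 36 / 20 = 1.44 dB.
Output = -33 − 1.44 = -34.44 dB.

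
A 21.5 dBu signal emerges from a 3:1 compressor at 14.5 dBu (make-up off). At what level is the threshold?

Let T be the threshold. Output overshoot = (input overshoot)/R, so 14.5 − T = (21.5 − T)/3.
3·(14.5 − T) = 21.5 − T → 2·T = 43.5 − 21.5 = 22.
T = 22/2 = 11 dBu.

11 dBu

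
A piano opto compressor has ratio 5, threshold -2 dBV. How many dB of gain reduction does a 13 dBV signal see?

12 dB

The signal is 15 dB above threshold.
After 5:1 compression the overshoot becomes 15/5 = 3 dB.
So the signal is attenuated by 15 − 3 = 12 dB.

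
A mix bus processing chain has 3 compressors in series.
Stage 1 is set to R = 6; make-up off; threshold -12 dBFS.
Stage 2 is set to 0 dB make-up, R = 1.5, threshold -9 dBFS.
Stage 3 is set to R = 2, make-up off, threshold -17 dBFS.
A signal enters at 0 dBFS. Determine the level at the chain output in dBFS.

Stage 1: 12 dB above -12 dBFS, reduced 6:1 to 2 dB above → -10 dBFS.
Stage 2: -10 dBFS ≤ -9 dBFS, so stage 2 doesn't engage; output -10 dBFS.
Stage 3: 7 dB above -17 dBFS, reduced 2:1 to 3.5 dB above → -13.5 dBFS.

-13.5 dBFS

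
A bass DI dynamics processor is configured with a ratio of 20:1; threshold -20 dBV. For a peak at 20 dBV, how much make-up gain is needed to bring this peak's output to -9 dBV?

Overshoot 40 dB → 40/20 = 2 dB after compression, so the compressed level is -20 + 2 = -18 dBV.
Make-up = target − compressed = -9 − (-18) = 9 dB.

9 dB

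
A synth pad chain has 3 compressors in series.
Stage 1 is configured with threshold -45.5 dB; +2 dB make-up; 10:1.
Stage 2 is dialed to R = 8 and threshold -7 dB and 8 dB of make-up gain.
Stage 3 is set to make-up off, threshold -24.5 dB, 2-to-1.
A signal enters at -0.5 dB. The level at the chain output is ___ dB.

-31 dB

Stage 1: -0.5 dB is 45 dB over -45.5 dB; at 10:1 that becomes 4.5 dB over, giving -41 dB; +2 dB make-up → -39 dB.
Stage 2: below threshold (-39 ≤ -7); passes unchanged; make-up brings it to -31 dB.
Stage 3: -31 dB ≤ -24.5 dB, so stage 3 doesn't engage; output -31 dB.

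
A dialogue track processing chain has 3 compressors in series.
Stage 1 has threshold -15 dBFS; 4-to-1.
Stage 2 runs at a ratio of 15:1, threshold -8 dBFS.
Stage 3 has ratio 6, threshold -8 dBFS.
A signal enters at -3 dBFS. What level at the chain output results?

Stage 1: 12 dB above -15 dBFS, reduced 4:1 to 3 dB above → -12 dBFS.
Stage 2: -12 dBFS is at or below the -8 dBFS threshold — no compression; output -12 dBFS.
Stage 3: -12 dBFS is at or below the -8 dBFS threshold — no compression; output -12 dBFS.

-12 dBFS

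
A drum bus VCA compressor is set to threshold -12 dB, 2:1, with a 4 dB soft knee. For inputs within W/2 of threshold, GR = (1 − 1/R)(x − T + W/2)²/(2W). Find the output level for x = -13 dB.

x − T + W/2 = -13 − (-12) + 2 = 1.
GR = (1 − 1/2) × 1² / 8 = 0.5 × 1 / 8 = 0.0625 dB.
Output = -13 − 0.0625 = -13.0625 dB.

-13.0625 dB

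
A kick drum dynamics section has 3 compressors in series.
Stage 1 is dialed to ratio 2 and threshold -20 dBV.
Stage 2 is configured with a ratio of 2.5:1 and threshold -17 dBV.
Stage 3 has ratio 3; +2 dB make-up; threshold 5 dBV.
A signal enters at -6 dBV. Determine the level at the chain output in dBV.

Stage 1: 14 dB above -20 dBV, reduced 2:1 to 7 dB above → -13 dBV.
Stage 2: overshoot 4 dB → 4/2.5 = 1.6 dB → -15.4 dBV.
Stage 3: -15.4 dBV is at or below the 5 dBV threshold — no compression; make-up brings it to -13.4 dBV.

-13.4 dBV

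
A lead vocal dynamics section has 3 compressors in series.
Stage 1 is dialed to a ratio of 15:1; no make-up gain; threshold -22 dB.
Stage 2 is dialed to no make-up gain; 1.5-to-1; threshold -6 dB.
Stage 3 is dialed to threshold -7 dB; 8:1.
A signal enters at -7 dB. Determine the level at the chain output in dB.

Stage 1: -7 dB is 15 dB over -22 dB; at 15:1 that becomes 1 dB over, giving -21 dB.
Stage 2: -21 dB ≤ -6 dB, so stage 2 doesn't engage; output -21 dB.
Stage 3: below threshold (-21 ≤ -7); passes unchanged; output -21 dB.

-21 dB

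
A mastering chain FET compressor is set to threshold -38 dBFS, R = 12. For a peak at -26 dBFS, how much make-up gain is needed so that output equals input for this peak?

11 dB

The peak compresses to -38 + 12/12 = -37 dBFS.
To reach -26 dBFS requires -26 − (-37) = 11 dB of make-up.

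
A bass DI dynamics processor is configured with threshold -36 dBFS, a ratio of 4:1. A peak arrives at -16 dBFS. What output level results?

-16 dBFS sits 20 dB over threshold.
4:1 compression reduces that to 20/4 = 5 dB over.
That puts the output at -31 dBFS.

-31 dBFS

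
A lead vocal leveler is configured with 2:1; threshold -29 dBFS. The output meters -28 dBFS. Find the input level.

-27 dBFS

Post-compression overshoot = -28 − (-29) = 1 dB.
Undo the ratio: input overshoot = 1 × 2 = 2 dB, giving input = -27 dBFS.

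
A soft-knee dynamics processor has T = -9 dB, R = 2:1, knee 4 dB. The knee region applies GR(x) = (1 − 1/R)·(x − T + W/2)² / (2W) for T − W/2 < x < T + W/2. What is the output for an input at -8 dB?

-8.5625 dB

x − T + W/2 = -8 − (-9) + 2 = 3.
GR = (1 − 1/2) × 3² / 8 = 0.5 × 9 / 8 = 0.5625 dB.
Output = -8 − 0.5625 = -8.5625 dB.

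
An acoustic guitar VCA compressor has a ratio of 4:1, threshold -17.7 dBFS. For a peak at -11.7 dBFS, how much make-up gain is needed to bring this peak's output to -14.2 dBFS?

The peak compresses to -17.7 + 6/4 = -16.2 dBFS.
To reach -14.2 dBFS requires -14.2 − (-16.2) = 2 dB of make-up.

2 dB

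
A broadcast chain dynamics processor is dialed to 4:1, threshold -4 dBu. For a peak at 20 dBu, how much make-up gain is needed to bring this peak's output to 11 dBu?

9 dB

Overshoot 24 dB → 24/4 = 6 dB after compression, so the compressed level is -4 + 6 = 2 dBu.
Make-up = target − compressed = 11 − 2 = 9 dB.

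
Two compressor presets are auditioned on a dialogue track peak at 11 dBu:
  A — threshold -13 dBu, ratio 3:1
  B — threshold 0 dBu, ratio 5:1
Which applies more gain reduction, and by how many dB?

A: 24 dB over, compressed to 8 dB over, so 16 dB of GR.
B: 11 dB over, compressed to 2.2 dB over, so 8.8 dB of GR.
A reduces 7.2 dB more.

A, by 7.2 dB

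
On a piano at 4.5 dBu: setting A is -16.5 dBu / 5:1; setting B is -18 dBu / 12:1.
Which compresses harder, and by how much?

A: GR = 21 − 21/5 = 16.8 dB.
B: GR = 22.5 − 22.5/12 = 20.625 dB.
Difference: 3.825 dB in favour of B.

B, by 3.825 dB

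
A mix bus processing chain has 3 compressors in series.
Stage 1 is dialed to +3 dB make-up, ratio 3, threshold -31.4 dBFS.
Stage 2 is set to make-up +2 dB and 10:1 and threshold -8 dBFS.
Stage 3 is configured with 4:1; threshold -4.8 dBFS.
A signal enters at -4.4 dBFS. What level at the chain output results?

Stage 1: overshoot 27 dB → 27/3 = 9 dB → -22.4 dBFS; +3 dB make-up → -19.4 dBFS.
Stage 2: below threshold (-19.4 ≤ -8); passes unchanged; make-up brings it to -17.4 dBFS.
Stage 3: below threshold (-17.4 ≤ -4.8); passes unchanged; output -17.4 dBFS.

-17.4 dBFS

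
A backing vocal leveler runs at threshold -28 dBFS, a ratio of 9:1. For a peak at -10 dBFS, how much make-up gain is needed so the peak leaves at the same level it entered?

The peak compresses to -28 + 18/9 = -26 dBFS.
To reach -10 dBFS requires -10 − (-26) = 16 dB of make-up.

16 dB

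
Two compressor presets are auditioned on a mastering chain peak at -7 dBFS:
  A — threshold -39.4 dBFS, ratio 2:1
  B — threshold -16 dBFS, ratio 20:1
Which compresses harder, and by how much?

A: GR = 32.4 − 32.4/2 = 16.2 dB.
B: GR = 9 − 9/20 = 8.55 dB.
A applies 7.65 dB more gain reduction.

A, by 7.65 dB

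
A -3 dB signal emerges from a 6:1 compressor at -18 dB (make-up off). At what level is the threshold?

Let T be the threshold. Output overshoot = (input overshoot)/R, so -18 − T = (-3 − T)/6.
6·(-18 − T) = -3 − T → 5·T = -108 − (-3) = -105.
T = -105/5 = -21 dB.

-21 dB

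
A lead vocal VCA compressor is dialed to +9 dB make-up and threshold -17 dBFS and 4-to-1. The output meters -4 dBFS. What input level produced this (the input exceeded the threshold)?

Before make-up, the level was -4 − 9 = -13 dBFS.
Post-compression overshoot = -13 − (-17) = 4 dB.
Input overshoot = R × output overshoot = 16 dB → input = -17 + 16 = -1 dBFS.

-1 dBFS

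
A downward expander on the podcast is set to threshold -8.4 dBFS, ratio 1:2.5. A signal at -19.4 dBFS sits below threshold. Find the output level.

Below threshold, a 1:2.5 expander applies gain = (2.5−1)×(T − x) of attenuation.
(2.5−1) × 11 = 16.5 dB, so output = -19.4 − 16.5 = -35.9 dBFS.

-35.9 dBFS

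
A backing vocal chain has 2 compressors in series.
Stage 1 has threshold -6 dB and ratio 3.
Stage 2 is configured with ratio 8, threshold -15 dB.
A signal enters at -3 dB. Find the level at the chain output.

-13.75 dB

Stage 1: -3 dB is 3 dB over -6 dB; at 3:1 that becomes 1 dB over, giving -5 dB.
Stage 2: -5 dB is 10 dB over -15 dB; at 8:1 that becomes 1.25 dB over, giving -13.75 dB.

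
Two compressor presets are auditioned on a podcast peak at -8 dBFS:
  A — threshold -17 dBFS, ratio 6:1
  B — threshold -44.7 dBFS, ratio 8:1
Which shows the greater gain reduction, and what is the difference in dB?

A: overshoot 9 dB → output overshoot 1.5 dB → GR 7.5 dB.
B: overshoot 36.7 dB → output overshoot 4.5875 dB → GR 32.1125 dB.
B applies 24.6125 dB more gain reduction.

B, by 24.6125 dB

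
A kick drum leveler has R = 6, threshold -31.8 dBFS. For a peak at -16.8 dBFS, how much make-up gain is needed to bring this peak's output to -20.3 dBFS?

9 dB

Without make-up, output = threshold + overshoot/6 = -31.8 + 2.5 = -29.3 dBFS.
Gap to target: 9 dB.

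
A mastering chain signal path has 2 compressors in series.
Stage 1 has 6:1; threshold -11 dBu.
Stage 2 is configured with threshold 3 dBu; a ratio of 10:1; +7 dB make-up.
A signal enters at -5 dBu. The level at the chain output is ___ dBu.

Stage 1: 6 dB above -11 dBu, reduced 6:1 to 1 dB above → -10 dBu.
Stage 2: below threshold (-10 ≤ 3); passes unchanged; make-up brings it to -3 dBu.

-3 dBu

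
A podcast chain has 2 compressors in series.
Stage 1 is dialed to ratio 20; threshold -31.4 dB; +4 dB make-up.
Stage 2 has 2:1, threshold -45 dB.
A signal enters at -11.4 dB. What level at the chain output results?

-35.7 dB

Stage 1: -11.4 dB is 20 dB over -31.4 dB; at 20:1 that becomes 1 dB over, giving -30.4 dB; +4 dB make-up → -26.4 dB.
Stage 2: 18.6 dB above -45 dB, reduced 2:1 to 9.3 dB above → -35.7 dB.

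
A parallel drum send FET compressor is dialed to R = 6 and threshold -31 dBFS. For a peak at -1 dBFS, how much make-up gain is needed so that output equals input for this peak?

25 dB

Overshoot 30 dB → 30/6 = 5 dB after compression, so the compressed level is -31 + 5 = -26 dBFS.
Make-up = target − compressed = -1 − (-26) = 25 dB.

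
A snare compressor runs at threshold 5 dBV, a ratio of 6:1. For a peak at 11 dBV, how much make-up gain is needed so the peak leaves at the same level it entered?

Without make-up, output = threshold + overshoot/6 = 5 + 1 = 6 dBV.
Gap to target: 5 dB.

5 dB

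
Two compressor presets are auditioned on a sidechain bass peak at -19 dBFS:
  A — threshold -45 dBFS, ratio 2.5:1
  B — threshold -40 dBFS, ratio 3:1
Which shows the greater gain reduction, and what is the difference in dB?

A: GR = 26 − 26/2.5 = 15.6 dB.
B: GR = 21 − 21/3 = 14 dB.
A reduces 1.6 dB more.

A, by 1.6 dB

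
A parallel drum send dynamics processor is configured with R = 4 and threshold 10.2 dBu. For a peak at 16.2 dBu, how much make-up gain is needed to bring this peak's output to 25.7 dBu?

Without make-up, output = threshold + overshoot/4 = 10.2 + 1.5 = 11.7 dBu.
Gap to target: 14 dB.

14 dB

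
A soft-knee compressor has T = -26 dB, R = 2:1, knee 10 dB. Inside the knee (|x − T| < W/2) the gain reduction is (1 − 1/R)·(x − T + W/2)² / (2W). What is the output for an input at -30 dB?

-30.025 dB

x − T + W/2 = -30 − (-26) + 5 = 1.
GR = (1 − 1/2) × 1² / 20 = 0.5 × 1 / 20 = 0.025 dB.
Output = -30 − 0.025 = -30.025 dB.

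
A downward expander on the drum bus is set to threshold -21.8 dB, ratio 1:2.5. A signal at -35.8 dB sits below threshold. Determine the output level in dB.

Undershoot = (-21.8) − (-35.8) = 14 dB.
At 1:2.5, that expands to 35 dB under threshold.
Output = -21.8 − 35 = -56.8 dB.

-56.8 dB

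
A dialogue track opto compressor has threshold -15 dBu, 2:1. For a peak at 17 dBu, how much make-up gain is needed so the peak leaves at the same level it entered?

16 dB

The peak compresses to -15 + 32/2 = 1 dBu.
To reach 17 dBu requires 17 − 1 = 16 dB of make-up.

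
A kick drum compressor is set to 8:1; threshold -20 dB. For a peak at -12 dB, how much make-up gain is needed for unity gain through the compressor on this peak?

The peak compresses to -20 + 8/8 = -19 dB.
To reach -12 dB requires -12 − (-19) = 7 dB of make-up.

7 dB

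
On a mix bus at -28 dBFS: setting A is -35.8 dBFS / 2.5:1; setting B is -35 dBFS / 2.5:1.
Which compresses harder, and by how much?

A: overshoot 7.8 dB → output overshoot 3.12 dB → GR 4.68 dB.
B: overshoot 7 dB → output overshoot 2.8 dB → GR 4.2 dB.
A applies 0.48 dB more gain reduction.

A, by 0.48 dB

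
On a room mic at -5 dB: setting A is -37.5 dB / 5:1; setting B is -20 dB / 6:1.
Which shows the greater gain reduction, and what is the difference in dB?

A, by 13.5 dB

A: overshoot 32.5 dB → output overshoot 6.5 dB → GR 26 dB.
B: overshoot 15 dB → output overshoot 2.5 dB → GR 12.5 dB.
A applies 13.5 dB more gain reduction.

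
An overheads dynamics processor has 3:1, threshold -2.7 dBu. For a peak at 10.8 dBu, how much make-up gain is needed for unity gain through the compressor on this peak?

The peak compresses to -2.7 + 13.5/3 = 1.8 dBu.
To reach 10.8 dBu requires 10.8 − 1.8 = 9 dB of make-up.

9 dB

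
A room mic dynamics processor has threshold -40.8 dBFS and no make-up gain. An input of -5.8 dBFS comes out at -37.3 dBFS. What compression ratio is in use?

10:1

Input overshoot = -5.8 − (-40.8) = 35 dB; output overshoot = -37.3 − (-40.8) = 3.5 dB.
Ratio = 35 / 3.5 = 10.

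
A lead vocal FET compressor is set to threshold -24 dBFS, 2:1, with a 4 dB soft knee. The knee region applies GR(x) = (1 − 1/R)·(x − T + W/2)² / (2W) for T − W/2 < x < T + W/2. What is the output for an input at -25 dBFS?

-25.0625 dBFS

x − T + W/2 = -25 − (-24) + 2 = 1.
GR = (1 − 1/2) × 1² / 8 = 0.5 × 1 / 8 = 0.0625 dB.
Output = -25 − 0.0625 = -25.0625 dBFS.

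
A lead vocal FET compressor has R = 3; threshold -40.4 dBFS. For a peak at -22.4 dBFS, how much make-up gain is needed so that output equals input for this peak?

12 dB

Overshoot 18 dB → 18/3 = 6 dB after compression, so the compressed level is -40.4 + 6 = -34.4 dBFS.
Make-up = target − compressed = -22.4 − (-34.4) = 12 dB.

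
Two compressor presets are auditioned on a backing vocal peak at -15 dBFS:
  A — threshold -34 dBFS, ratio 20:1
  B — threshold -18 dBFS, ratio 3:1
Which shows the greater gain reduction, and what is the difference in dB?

A, by 16.05 dB

A: 19 dB over, compressed to 0.95 dB over, so 18.05 dB of GR.
B: 3 dB over, compressed to 1 dB over, so 2 dB of GR.
A reduces 16.05 dB more.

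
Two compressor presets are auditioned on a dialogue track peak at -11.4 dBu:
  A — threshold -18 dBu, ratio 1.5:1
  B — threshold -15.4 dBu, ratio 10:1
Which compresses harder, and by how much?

A: 6.6 dB over, compressed to 4.4 dB over, so 2.2 dB of GR.
B: 4 dB over, compressed to 0.4 dB over, so 3.6 dB of GR.
B applies 1.4 dB more gain reduction.

B, by 1.4 dB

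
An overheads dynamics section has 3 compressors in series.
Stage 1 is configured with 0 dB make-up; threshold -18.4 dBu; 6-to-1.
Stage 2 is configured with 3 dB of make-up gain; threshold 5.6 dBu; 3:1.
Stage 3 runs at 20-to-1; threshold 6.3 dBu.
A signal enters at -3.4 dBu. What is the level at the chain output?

-12.9 dBu

Stage 1: -3.4 dBu is 15 dB over -18.4 dBu; at 6:1 that becomes 2.5 dB over, giving -15.9 dBu.
Stage 2: -15.9 dBu ≤ 5.6 dBu, so stage 2 doesn't engage; make-up brings it to -12.9 dBu.
Stage 3: -12.9 dBu ≤ 6.3 dBu, so stage 3 doesn't engage; output -12.9 dBu.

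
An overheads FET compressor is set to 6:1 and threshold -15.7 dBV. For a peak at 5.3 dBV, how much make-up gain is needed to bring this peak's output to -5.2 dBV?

7 dB

Overshoot 21 dB → 21/6 = 3.5 dB after compression, so the compressed level is -15.7 + 3.5 = -12.2 dBV.
Make-up = target − compressed = -5.2 − (-12.2) = 7 dB.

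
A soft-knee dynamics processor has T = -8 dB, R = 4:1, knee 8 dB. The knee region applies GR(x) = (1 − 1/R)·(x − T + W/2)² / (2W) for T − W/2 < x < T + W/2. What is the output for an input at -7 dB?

x − T + W/2 = -7 − (-8) + 4 = 5.
GR = (1 − 1/4) × 5² / 16 = 0.75 × 25 / 16 = 1.171875 dB.
Output = -7 − 1.171875 = -8.171875 dB.

-8.171875 dB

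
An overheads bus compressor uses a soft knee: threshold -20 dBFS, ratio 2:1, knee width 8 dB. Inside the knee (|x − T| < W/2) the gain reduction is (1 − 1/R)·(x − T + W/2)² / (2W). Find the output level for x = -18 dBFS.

x − T + W/2 = -18 − (-20) + 4 = 6.
GR = (1 − 1/2) × 6² / 16 = 0.5 × 36 / 16 = 1.125 dB.
Output = -18 − 1.125 = -19.125 dBFS.

-19.125 dBFS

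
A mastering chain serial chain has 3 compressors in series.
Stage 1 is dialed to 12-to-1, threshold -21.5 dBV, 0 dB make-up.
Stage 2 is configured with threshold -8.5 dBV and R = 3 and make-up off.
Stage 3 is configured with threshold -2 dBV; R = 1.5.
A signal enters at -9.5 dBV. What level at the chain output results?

-20.5 dBV

Stage 1: overshoot 12 dB → 12/12 = 1 dB → -20.5 dBV.
Stage 2: -20.5 dBV ≤ -8.5 dBV, so stage 2 doesn't engage; output -20.5 dBV.
Stage 3: -20.5 dBV is at or below the -2 dBV threshold — no compression; output -20.5 dBV.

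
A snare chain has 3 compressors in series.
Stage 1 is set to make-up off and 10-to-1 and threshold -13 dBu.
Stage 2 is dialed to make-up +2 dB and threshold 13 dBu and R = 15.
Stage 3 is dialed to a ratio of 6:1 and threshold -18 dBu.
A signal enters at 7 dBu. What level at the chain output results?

-16.5 dBu

Stage 1: 7 dBu is 20 dB over -13 dBu; at 10:1 that becomes 2 dB over, giving -11 dBu.
Stage 2: below threshold (-11 ≤ 13); passes unchanged; make-up brings it to -9 dBu.
Stage 3: 9 dB above -18 dBu, reduced 6:1 to 1.5 dB above → -16.5 dBu.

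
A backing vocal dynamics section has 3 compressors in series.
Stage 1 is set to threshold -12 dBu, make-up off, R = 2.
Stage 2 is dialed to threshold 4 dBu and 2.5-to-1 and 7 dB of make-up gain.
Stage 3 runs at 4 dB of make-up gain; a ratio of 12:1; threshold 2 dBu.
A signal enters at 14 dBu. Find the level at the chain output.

6.5 dBu

Stage 1: overshoot 26 dB → 26/2 = 13 dB → 1 dBu.
Stage 2: 1 dBu is at or below the 4 dBu threshold — no compression; make-up brings it to 8 dBu.
Stage 3: 6 dB above 2 dBu, reduced 12:1 to 0.5 dB above → 2.5 dBu; +4 dB make-up → 6.5 dBu.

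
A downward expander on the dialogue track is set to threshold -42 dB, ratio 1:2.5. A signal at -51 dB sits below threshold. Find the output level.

Undershoot = (-42) − (-51) = 9 dB.
At 1:2.5, that expands to 22.5 dB under threshold.
Output = -42 − 22.5 = -64.5 dB.

-64.5 dB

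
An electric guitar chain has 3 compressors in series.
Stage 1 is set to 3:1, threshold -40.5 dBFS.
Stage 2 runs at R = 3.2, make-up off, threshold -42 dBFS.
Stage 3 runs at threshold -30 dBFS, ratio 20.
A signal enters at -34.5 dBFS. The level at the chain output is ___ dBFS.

Stage 1: -34.5 dBFS is 6 dB over -40.5 dBFS; at 3:1 that becomes 2 dB over, giving -38.5 dBFS.
Stage 2: -38.5 dBFS is 3.5 dB over -42 dBFS; at 3.2:1 that becomes 1.09375 dB over, giving -40.90625 dBFS.
Stage 3: -40.90625 dBFS is at or below the -30 dBFS threshold — no compression; output -40.90625 dBFS.

-40.90625 dBFS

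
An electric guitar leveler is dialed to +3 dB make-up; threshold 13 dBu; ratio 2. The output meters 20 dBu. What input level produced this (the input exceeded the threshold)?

21 dBu

Remove make-up: 20 − 3 = 17 dBu.
That's 4 dB above the 13 dBu threshold.
Input overshoot = R × output overshoot = 8 dB → input = 13 + 8 = 21 dBu.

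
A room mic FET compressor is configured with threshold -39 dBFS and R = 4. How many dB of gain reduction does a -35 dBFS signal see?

3 dB

The signal is 4 dB above threshold.
At 4:1, output sits 4/4 = 1 dB above threshold.
Gain reduction = 4 − 1 = 3 dB.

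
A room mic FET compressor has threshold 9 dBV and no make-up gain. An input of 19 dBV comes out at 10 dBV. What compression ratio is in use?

Input overshoot = 19 − 9 = 10 dB; output overshoot = 10 − 9 = 1 dB.
Ratio = 10 / 1 = 10.

10:1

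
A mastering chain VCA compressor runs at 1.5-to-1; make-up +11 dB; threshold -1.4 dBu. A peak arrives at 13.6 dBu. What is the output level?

19.6 dBu

The input is 15 dB above the -1.4 dBu threshold.
The 15 dB excess becomes 10 dB after 1.5:1 reduction.
That puts the output at 8.6 dBu; make-up adds 11 dB, giving 19.6 dBu.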